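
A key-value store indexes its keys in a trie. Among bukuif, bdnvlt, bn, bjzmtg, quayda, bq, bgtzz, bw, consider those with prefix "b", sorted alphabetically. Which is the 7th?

bw

Filter for "b…" and sort: "bdnvlt", "bgtzz", "bjzmtg", "bn", "bq", "bukuif", "bw"
Position 7: bw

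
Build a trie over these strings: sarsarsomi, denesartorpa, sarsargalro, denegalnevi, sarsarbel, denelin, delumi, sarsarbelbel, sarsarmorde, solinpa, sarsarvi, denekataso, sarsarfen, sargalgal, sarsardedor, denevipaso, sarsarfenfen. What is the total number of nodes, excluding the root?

Insert word by word; a character creates a node only if that edge doesn't already exist:
  "sarsarsomi" → 10 new (s, a, r, s, a, r, s, o, m, i)
  "denesartorpa" → 12 new (d, e, n, e, s, a, r, t, o, r, p, a)
  "sarsargalro" → prefix "sarsar" already present; 5 new (g, a, l, r, o)
  "denegalnevi" → prefix "dene" already present; 7 new (g, a, l, n, e, v, i)
  "sarsarbel" → prefix "sarsar" already present; 3 new (b, e, l)
  "denelin" → prefix "dene" already present; 3 new (l, i, n)
  "delumi" → prefix "de" already present; 4 new (l, u, m, i)
  "sarsarbelbel" → prefix "sarsarbel" already present; 3 new (b, e, l)
  "sarsarmorde" → prefix "sarsar" already present; 5 new (m, o, r, d, e)
  "solinpa" → prefix "s" already present; 6 new (o, l, i, n, p, a)
  "sarsarvi" → prefix "sarsar" already present; 2 new (v, i)
  "denekataso" → prefix "dene" already present; 6 new (k, a, t, a, s, o)
  "sarsarfen" → prefix "sarsar" already present; 3 new (f, e, n)
  "sargalgal" → prefix "sar" already present; 6 new (g, a, l, g, a, l)
  "sarsardedor" → prefix "sarsar" already present; 5 new (d, e, d, o, r)
  "denevipaso" → prefix "dene" already present; 6 new (v, i, p, a, s, o)
  "sarsarfenfen" → prefix "sarsarfen" already present; 3 new (f, e, n)
Total nodes = 10 + 12 + 5 + 7 + 3 + 3 + 4 + 3 + 5 + 6 + 2 + 6 + 3 + 6 + 5 + 6 + 3 = 89

89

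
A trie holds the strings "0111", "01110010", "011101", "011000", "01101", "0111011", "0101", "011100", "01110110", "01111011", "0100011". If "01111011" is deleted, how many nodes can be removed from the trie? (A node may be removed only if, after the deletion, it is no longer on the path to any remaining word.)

4

A node on "01111011"'s path can go only if nothing else ends at it or branches off below it.
The suffix "1011" (4 nodes) is used only by "01111011"; the node for "0111" still has the child "0", so pruning stops there.
Nodes removed: 4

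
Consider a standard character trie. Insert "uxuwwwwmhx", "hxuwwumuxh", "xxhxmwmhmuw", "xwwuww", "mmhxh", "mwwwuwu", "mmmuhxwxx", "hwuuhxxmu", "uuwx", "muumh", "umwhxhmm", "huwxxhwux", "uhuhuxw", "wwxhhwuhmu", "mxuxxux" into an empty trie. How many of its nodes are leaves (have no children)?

15

A leaf is a node with no children — equivalently, the end of a word that is not a proper prefix of any other stored word.
Those words: "huwxxhwux", "hwuuhxxmu", "hxuwwumuxh", "mmhxh", "mmmuhxwxx", "muumh", "mwwwuwu", "mxuxxux", "uhuhuxw", "umwhxhmm", "uuwx", "uxuwwwwmhx", "wwxhhwuhmu", "xwwuww", "xxhxmwmhmuw"
Leaf count: 15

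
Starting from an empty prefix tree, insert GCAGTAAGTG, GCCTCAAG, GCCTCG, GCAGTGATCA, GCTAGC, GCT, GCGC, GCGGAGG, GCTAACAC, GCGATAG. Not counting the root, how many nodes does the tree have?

For each word, the new-node count is its length minus the longest prefix already in the trie:
  "GCAGTAAGTG" → 10 new (G, C, A, G, T, A, A, G, T, G)
  "GCCTCAAG" → prefix "GC" already present; 6 new (C, T, C, A, A, G)
  "GCCTCG" → prefix "GCCTC" already present; 1 new (G)
  "GCAGTGATCA" → prefix "GCAGT" already present; 5 new (G, A, T, C, A)
  "GCTAGC" → prefix "GC" already present; 4 new (T, A, G, C)
  "GCT" → prefix "GCT" already present; 0 new (none)
  "GCGC" → prefix "GC" already present; 2 new (G, C)
  "GCGGAGG" → prefix "GCG" already present; 4 new (G, A, G, G)
  "GCTAACAC" → prefix "GCTA" already present; 4 new (A, C, A, C)
  "GCGATAG" → prefix "GCG" already present; 4 new (A, T, A, G)
Total nodes = 10 + 6 + 1 + 5 + 4 + 0 + 2 + 4 + 4 + 4 = 40

40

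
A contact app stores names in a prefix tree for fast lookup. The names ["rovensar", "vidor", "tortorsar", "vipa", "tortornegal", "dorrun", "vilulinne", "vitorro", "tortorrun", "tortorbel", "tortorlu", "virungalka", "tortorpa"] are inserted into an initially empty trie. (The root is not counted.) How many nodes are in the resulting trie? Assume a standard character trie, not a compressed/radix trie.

Count nodes per top-level branch (shared prefixes stored once):
  'd'-branch (dorrun): 6 nodes
  'r'-branch (rovensar): 8 nodes
  't'-branch (tortorbel, tortorlu, tortornegal, tortorpa, tortorrun, tortorsar): 24 nodes
  'v'-branch (vidor, vilulinne, vipa, virungalka, vitorro): 27 nodes
Sum: 65

65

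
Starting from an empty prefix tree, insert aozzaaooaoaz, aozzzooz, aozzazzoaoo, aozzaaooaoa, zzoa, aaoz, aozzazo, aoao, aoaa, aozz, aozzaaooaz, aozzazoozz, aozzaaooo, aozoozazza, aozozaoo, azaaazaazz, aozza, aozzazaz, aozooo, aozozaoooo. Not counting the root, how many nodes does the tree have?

Insert word by word; a character creates a node only if that edge doesn't already exist:
  "aozzaaooaoaz" → 12 new (a, o, z, z, a, a, o, o, a, o, a, z)
  "aozzzooz" → prefix "aozz" already present; 4 new (z, o, o, z)
  "aozzazzoaoo" → prefix "aozza" already present; 6 new (z, z, o, a, o, o)
  "aozzaaooaoa" → prefix "aozzaaooaoa" already present; 0 new (none)
  "zzoa" → 4 new (z, z, o, a)
  "aaoz" → prefix "a" already present; 3 new (a, o, z)
  "aozzazo" → prefix "aozzaz" already present; 1 new (o)
  "aoao" → prefix "ao" already present; 2 new (a, o)
  "aoaa" → prefix "aoa" already present; 1 new (a)
  "aozz" → prefix "aozz" already present; 0 new (none)
  "aozzaaooaz" → prefix "aozzaaooa" already present; 1 new (z)
  "aozzazoozz" → prefix "aozzazo" already present; 3 new (o, z, z)
  "aozzaaooo" → prefix "aozzaaoo" already present; 1 new (o)
  "aozoozazza" → prefix "aoz" already present; 7 new (o, o, z, a, z, z, a)
  "aozozaoo" → prefix "aozo" already present; 4 new (z, a, o, o)
  "azaaazaazz" → prefix "a" already present; 9 new (z, a, a, a, z, a, a, z, z)
  "aozza" → prefix "aozza" already present; 0 new (none)
  "aozzazaz" → prefix "aozzaz" already present; 2 new (a, z)
  "aozooo" → prefix "aozoo" already present; 1 new (o)
  "aozozaoooo" → prefix "aozozaoo" already present; 2 new (o, o)
Total nodes = 12 + 4 + 6 + 0 + 4 + 3 + 1 + 2 + 1 + 0 + 1 + 3 + 1 + 7 + 4 + 9 + 0 + 2 + 1 + 2 = 63

63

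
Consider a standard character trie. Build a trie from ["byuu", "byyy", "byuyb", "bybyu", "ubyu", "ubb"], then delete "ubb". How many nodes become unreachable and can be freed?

1

After clearing the end-marker at "ubb", prune upward until reaching a node still needed by another word.
The suffix "b" (1 node) is used only by "ubb"; the node for "ub" still has the child "y", so pruning stops there.
Nodes removed: 1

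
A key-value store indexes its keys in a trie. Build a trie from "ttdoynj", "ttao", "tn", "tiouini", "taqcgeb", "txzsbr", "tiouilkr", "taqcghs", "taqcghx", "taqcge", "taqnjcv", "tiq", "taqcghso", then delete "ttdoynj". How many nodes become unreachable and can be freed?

Walk "ttdoynj" from the leaf back toward the root, removing each node that no remaining word uses.
The suffix "doynj" (5 nodes) is used only by "ttdoynj"; the node for "tt" still has the child "a", so pruning stops there.
Nodes removed: 5

5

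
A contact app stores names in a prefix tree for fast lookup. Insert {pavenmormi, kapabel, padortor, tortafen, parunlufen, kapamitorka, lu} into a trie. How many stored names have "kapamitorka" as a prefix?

1

Traverse to the node for "kapamitorka", then collect every word in that subtree.
Matches: "kapamitorka"
Count: 1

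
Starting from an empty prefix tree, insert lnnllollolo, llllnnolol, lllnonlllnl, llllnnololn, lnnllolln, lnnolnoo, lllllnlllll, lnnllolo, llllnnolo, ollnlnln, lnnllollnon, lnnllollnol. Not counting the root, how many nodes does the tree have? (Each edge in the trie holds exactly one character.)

54

Trace insertions, counting only characters that open a new branch:
  "lnnllollolo" → 11 new (l, n, n, l, l, o, l, l, o, l, o)
  "llllnnolol" → prefix "l" already present; 9 new (l, l, l, n, n, o, l, o, l)
  "lllnonlllnl" → prefix "lll" already present; 8 new (n, o, n, l, l, l, n, l)
  "llllnnololn" → prefix "llllnnolol" already present; 1 new (n)
  "lnnllolln" → prefix "lnnlloll" already present; 1 new (n)
  "lnnolnoo" → prefix "lnn" already present; 5 new (o, l, n, o, o)
  "lllllnlllll" → prefix "llll" already present; 7 new (l, n, l, l, l, l, l)
  "lnnllolo" → prefix "lnnllol" already present; 1 new (o)
  "llllnnolo" → prefix "llllnnolo" already present; 0 new (none)
  "ollnlnln" → 8 new (o, l, l, n, l, n, l, n)
  "lnnllollnon" → prefix "lnnllolln" already present; 2 new (o, n)
  "lnnllollnol" → prefix "lnnllollno" already present; 1 new (l)
Total nodes = 11 + 9 + 8 + 1 + 1 + 5 + 7 + 1 + 0 + 8 + 2 + 1 = 54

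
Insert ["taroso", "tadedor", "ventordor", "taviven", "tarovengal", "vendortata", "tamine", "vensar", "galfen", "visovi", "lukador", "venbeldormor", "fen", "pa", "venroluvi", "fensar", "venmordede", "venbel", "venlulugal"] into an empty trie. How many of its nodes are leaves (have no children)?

Leaves are exactly the stored words that no other stored word extends.
Those words: "fensar", "galfen", "lukador", "pa", "tadedor", "tamine", "taroso", "tarovengal", "taviven", "venbeldormor", "vendortata", "venlulugal", "venmordede", "venroluvi", "vensar", "ventordor", "visovi"
Leaf count: 17

17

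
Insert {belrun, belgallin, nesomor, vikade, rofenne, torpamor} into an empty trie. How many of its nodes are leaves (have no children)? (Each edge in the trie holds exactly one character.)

Leaves are exactly the stored words that no other stored word extends.
Those words: "belgallin", "belrun", "nesomor", "rofenne", "torpamor", "vikade"
Leaf count: 6

6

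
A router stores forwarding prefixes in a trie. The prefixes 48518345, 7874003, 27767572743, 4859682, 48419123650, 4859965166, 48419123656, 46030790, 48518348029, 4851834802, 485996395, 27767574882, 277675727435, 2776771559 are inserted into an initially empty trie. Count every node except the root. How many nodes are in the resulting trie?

Trace insertions, counting only characters that open a new branch:
  "48518345" → 8 new (4, 8, 5, 1, 8, 3, 4, 5)
  "7874003" → 7 new (7, 8, 7, 4, 0, 0, 3)
  "27767572743" → 11 new (2, 7, 7, 6, 7, 5, 7, 2, 7, 4, 3)
  "4859682" → prefix "485" already present; 4 new (9, 6, 8, 2)
  "48419123650" → prefix "48" already present; 9 new (4, 1, 9, 1, 2, 3, 6, 5, 0)
  "4859965166" → prefix "4859" already present; 6 new (9, 6, 5, 1, 6, 6)
  "48419123656" → prefix "4841912365" already present; 1 new (6)
  "46030790" → prefix "4" already present; 7 new (6, 0, 3, 0, 7, 9, 0)
  "48518348029" → prefix "4851834" already present; 4 new (8, 0, 2, 9)
  "4851834802" → prefix "4851834802" already present; 0 new (none)
  "485996395" → prefix "485996" already present; 3 new (3, 9, 5)
  "27767574882" → prefix "2776757" already present; 4 new (4, 8, 8, 2)
  "277675727435" → prefix "27767572743" already present; 1 new (5)
  "2776771559" → prefix "27767" already present; 5 new (7, 1, 5, 5, 9)
Total nodes = 8 + 7 + 11 + 4 + 9 + 6 + 1 + 7 + 4 + 0 + 3 + 4 + 1 + 5 = 70

70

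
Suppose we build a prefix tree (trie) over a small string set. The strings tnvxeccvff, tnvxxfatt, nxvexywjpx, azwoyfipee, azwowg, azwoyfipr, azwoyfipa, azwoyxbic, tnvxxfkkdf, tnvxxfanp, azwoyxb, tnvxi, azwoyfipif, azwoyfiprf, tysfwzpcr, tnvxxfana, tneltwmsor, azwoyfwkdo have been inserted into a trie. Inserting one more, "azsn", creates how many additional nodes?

Walking "azsn" from the root, the first 2 characters ("az") follow existing edges; "s" is the first miss.
New nodes needed: |"azsn"| − 2 = 4 − 2 = 2.

2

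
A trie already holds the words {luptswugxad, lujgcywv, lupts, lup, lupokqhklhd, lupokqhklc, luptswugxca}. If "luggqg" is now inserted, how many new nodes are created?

4

"lu" is already a path in the trie; the remaining "ggqg" must be added.
New nodes needed: |"luggqg"| − 2 = 6 − 2 = 4.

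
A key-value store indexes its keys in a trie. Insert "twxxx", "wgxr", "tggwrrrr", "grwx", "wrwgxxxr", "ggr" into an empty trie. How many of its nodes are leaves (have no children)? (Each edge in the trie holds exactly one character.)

6

Leaves are exactly the stored words that no other stored word extends.
Those words: "ggr", "grwx", "tggwrrrr", "twxxx", "wgxr", "wrwgxxxr"
Leaf count: 6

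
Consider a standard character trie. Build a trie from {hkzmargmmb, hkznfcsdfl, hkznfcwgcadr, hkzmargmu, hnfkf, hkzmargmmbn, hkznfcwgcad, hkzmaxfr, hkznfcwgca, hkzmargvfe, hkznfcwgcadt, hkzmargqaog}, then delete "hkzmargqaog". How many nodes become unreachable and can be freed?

4

A node on "hkzmargqaog"'s path can go only if nothing else ends at it or branches off below it.
The suffix "qaog" (4 nodes) is used only by "hkzmargqaog"; the node for "hkzmarg" still has the child "m", so pruning stops there.
Nodes removed: 4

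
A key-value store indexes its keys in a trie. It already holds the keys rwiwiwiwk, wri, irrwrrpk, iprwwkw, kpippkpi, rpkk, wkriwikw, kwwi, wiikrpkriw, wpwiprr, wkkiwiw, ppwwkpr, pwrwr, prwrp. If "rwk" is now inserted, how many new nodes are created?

"rw" is already a path in the trie; the remaining "k" must be added.
New nodes needed: |"rwk"| − 2 = 3 − 2 = 1.

1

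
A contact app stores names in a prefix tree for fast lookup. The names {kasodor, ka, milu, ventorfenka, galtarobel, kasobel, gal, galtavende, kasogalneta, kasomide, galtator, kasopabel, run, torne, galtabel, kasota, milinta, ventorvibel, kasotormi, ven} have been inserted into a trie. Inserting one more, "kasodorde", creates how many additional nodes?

2

The longest prefix of "kasodorde" already in the trie is "kasodor" (length 7).
Each of the 2 remaining characters creates one node.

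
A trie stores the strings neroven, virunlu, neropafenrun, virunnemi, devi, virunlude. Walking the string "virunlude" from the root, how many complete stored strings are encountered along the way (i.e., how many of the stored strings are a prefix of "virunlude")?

2

Walk "virunlude" from the root; an end-of-word marker is hit whenever a stored word is a prefix of "virunlude".
Prefixes of the query that are stored words: "virunlu", "virunlude"
Count: 2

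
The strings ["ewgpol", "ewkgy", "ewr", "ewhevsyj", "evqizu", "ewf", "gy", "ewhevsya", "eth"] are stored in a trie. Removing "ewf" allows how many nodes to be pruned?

A node on "ewf"'s path can go only if nothing else ends at it or branches off below it.
The suffix "f" (1 node) is used only by "ewf"; the node for "ew" still has the child "g", so pruning stops there.
Nodes removed: 1

1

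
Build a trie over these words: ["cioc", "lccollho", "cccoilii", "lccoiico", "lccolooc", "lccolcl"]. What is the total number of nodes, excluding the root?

Count nodes per top-level branch (shared prefixes stored once):
  'c'-branch (cccoilii, cioc): 11 nodes
  'l'-branch (lccoiico, lccolcl, lccollho, lccolooc): 17 nodes
Sum: 28

28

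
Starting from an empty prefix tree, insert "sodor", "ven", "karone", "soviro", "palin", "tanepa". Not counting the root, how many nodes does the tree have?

For each word, the new-node count is its length minus the longest prefix already in the trie:
  "sodor" → 5 new (s, o, d, o, r)
  "ven" → 3 new (v, e, n)
  "karone" → 6 new (k, a, r, o, n, e)
  "soviro" → prefix "so" already present; 4 new (v, i, r, o)
  "palin" → 5 new (p, a, l, i, n)
  "tanepa" → 6 new (t, a, n, e, p, a)
Total nodes = 5 + 3 + 6 + 4 + 5 + 6 = 29

29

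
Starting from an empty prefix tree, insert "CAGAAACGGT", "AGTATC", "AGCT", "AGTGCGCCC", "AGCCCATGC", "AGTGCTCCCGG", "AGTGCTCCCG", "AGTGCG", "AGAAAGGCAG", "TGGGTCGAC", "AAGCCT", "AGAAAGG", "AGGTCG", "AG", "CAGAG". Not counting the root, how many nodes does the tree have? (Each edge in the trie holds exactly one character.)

63

Insert word by word; a character creates a node only if that edge doesn't already exist:
  "CAGAAACGGT" → 10 new (C, A, G, A, A, A, C, G, G, T)
  "AGTATC" → 6 new (A, G, T, A, T, C)
  "AGCT" → prefix "AG" already present; 2 new (C, T)
  "AGTGCGCCC" → prefix "AGT" already present; 6 new (G, C, G, C, C, C)
  "AGCCCATGC" → prefix "AGC" already present; 6 new (C, C, A, T, G, C)
  "AGTGCTCCCGG" → prefix "AGTGC" already present; 6 new (T, C, C, C, G, G)
  "AGTGCTCCCG" → prefix "AGTGCTCCCG" already present; 0 new (none)
  "AGTGCG" → prefix "AGTGCG" already present; 0 new (none)
  "AGAAAGGCAG" → prefix "AG" already present; 8 new (A, A, A, G, G, C, A, G)
  "TGGGTCGAC" → 9 new (T, G, G, G, T, C, G, A, C)
  "AAGCCT" → prefix "A" already present; 5 new (A, G, C, C, T)
  "AGAAAGG" → prefix "AGAAAGG" already present; 0 new (none)
  "AGGTCG" → prefix "AG" already present; 4 new (G, T, C, G)
  "AG" → prefix "AG" already present; 0 new (none)
  "CAGAG" → prefix "CAGA" already present; 1 new (G)
Total nodes = 10 + 6 + 2 + 6 + 6 + 6 + 0 + 0 + 8 + 9 + 5 + 0 + 4 + 0 + 1 = 63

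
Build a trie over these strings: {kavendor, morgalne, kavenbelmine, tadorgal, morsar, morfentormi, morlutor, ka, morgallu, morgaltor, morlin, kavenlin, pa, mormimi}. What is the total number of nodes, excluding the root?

63

For each word, the new-node count is its length minus the longest prefix already in the trie:
  "kavendor" → 8 new (k, a, v, e, n, d, o, r)
  "morgalne" → 8 new (m, o, r, g, a, l, n, e)
  "kavenbelmine" → prefix "kaven" already present; 7 new (b, e, l, m, i, n, e)
  "tadorgal" → 8 new (t, a, d, o, r, g, a, l)
  "morsar" → prefix "mor" already present; 3 new (s, a, r)
  "morfentormi" → prefix "mor" already present; 8 new (f, e, n, t, o, r, m, i)
  "morlutor" → prefix "mor" already present; 5 new (l, u, t, o, r)
  "ka" → prefix "ka" already present; 0 new (none)
  "morgallu" → prefix "morgal" already present; 2 new (l, u)
  "morgaltor" → prefix "morgal" already present; 3 new (t, o, r)
  "morlin" → prefix "morl" already present; 2 new (i, n)
  "kavenlin" → prefix "kaven" already present; 3 new (l, i, n)
  "pa" → 2 new (p, a)
  "mormimi" → prefix "mor" already present; 4 new (m, i, m, i)
Total nodes = 8 + 8 + 7 + 8 + 3 + 8 + 5 + 0 + 2 + 3 + 2 + 3 + 2 + 4 = 63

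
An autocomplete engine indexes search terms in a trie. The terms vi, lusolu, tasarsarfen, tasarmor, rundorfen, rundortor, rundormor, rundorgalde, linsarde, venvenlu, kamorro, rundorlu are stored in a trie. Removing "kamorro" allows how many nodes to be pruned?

7

After clearing the end-marker at "kamorro", prune upward until reaching a node still needed by another word.
No other word shares any prefix with "kamorro", so all 7 of its nodes go.
Nodes removed: 7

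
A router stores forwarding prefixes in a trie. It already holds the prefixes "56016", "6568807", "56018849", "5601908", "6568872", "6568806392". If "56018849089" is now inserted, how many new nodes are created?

3

The longest prefix of "56018849089" already in the trie is "56018849" (length 8).
New nodes needed: |"56018849089"| − 8 = 11 − 8 = 3.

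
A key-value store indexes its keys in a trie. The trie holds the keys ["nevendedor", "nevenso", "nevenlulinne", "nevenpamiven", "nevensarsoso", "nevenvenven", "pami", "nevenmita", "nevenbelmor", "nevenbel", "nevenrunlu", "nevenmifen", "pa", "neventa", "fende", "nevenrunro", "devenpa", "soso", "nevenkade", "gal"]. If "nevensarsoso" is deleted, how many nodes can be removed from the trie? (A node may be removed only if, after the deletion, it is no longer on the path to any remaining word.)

Walk "nevensarsoso" from the leaf back toward the root, removing each node that no remaining word uses.
The suffix "arsoso" (6 nodes) is used only by "nevensarsoso"; the node for "nevens" still has the child "o", so pruning stops there.
Nodes removed: 6

6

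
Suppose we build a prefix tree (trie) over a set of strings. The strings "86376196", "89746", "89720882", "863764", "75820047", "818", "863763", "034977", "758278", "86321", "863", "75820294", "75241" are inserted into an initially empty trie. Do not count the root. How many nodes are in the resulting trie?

Trace insertions, counting only characters that open a new branch:
  "86376196" → 8 new (8, 6, 3, 7, 6, 1, 9, 6)
  "89746" → prefix "8" already present; 4 new (9, 7, 4, 6)
  "89720882" → prefix "897" already present; 5 new (2, 0, 8, 8, 2)
  "863764" → prefix "86376" already present; 1 new (4)
  "75820047" → 8 new (7, 5, 8, 2, 0, 0, 4, 7)
  "818" → prefix "8" already present; 2 new (1, 8)
  "863763" → prefix "86376" already present; 1 new (3)
  "034977" → 6 new (0, 3, 4, 9, 7, 7)
  "758278" → prefix "7582" already present; 2 new (7, 8)
  "86321" → prefix "863" already present; 2 new (2, 1)
  "863" → prefix "863" already present; 0 new (none)
  "75820294" → prefix "75820" already present; 3 new (2, 9, 4)
  "75241" → prefix "75" already present; 3 new (2, 4, 1)
Total nodes = 8 + 4 + 5 + 1 + 8 + 2 + 1 + 6 + 2 + 2 + 0 + 3 + 3 = 45

45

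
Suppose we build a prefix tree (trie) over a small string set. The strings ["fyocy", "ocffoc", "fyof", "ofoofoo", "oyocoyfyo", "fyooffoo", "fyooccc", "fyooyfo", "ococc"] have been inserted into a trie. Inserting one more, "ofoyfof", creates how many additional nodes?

4

Walking "ofoyfof" from the root, the first 3 characters ("ofo") follow existing edges; "y" is the first miss.
Each of the 4 remaining characters creates one node.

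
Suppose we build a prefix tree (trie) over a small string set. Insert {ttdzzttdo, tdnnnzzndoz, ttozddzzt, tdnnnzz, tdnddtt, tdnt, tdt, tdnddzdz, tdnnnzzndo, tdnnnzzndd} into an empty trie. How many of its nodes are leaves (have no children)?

Leaves are exactly the stored words that no other stored word extends.
Those words: "tdnddtt", "tdnddzdz", "tdnnnzzndd", "tdnnnzzndoz", "tdnt", "tdt", "ttdzzttdo", "ttozddzzt"
Leaf count: 8

8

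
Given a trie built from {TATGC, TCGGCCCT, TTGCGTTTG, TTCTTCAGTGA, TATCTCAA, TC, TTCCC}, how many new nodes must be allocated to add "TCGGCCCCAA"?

Walking "TCGGCCCCAA" from the root, the first 7 characters ("TCGGCCC") follow existing edges; "C" is the first miss.
New nodes needed: |"TCGGCCCCAA"| − 7 = 10 − 7 = 3.

3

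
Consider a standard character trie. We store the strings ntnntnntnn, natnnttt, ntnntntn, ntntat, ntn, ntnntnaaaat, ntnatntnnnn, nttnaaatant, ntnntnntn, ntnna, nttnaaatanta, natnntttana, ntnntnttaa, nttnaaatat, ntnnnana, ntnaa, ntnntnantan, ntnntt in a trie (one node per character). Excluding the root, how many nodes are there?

63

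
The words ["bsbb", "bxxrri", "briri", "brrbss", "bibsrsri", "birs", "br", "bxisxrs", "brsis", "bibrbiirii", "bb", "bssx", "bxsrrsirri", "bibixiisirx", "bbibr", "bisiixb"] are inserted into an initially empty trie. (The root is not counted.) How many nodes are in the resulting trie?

Insert word by word; a character creates a node only if that edge doesn't already exist:
  "bsbb" → 4 new (b, s, b, b)
  "bxxrri" → prefix "b" already present; 5 new (x, x, r, r, i)
  "briri" → prefix "b" already present; 4 new (r, i, r, i)
  "brrbss" → prefix "br" already present; 4 new (r, b, s, s)
  "bibsrsri" → prefix "b" already present; 7 new (i, b, s, r, s, r, i)
  "birs" → prefix "bi" already present; 2 new (r, s)
  "br" → prefix "br" already present; 0 new (none)
  "bxisxrs" → prefix "bx" already present; 5 new (i, s, x, r, s)
  "brsis" → prefix "br" already present; 3 new (s, i, s)
  "bibrbiirii" → prefix "bib" already present; 7 new (r, b, i, i, r, i, i)
  "bb" → prefix "b" already present; 1 new (b)
  "bssx" → prefix "bs" already present; 2 new (s, x)
  "bxsrrsirri" → prefix "bx" already present; 8 new (s, r, r, s, i, r, r, i)
  "bibixiisirx" → prefix "bib" already present; 8 new (i, x, i, i, s, i, r, x)
  "bbibr" → prefix "bb" already present; 3 new (i, b, r)
  "bisiixb" → prefix "bi" already present; 5 new (s, i, i, x, b)
Total nodes = 4 + 5 + 4 + 4 + 7 + 2 + 0 + 5 + 3 + 7 + 1 + 2 + 8 + 8 + 3 + 5 = 68

68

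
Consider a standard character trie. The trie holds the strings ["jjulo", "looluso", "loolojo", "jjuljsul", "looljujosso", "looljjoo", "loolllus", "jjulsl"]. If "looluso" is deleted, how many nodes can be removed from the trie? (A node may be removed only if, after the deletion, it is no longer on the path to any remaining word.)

3

After clearing the end-marker at "looluso", prune upward until reaching a node still needed by another word.
The suffix "uso" (3 nodes) is used only by "looluso"; the node for "lool" still has the child "o", so pruning stops there.
Nodes removed: 3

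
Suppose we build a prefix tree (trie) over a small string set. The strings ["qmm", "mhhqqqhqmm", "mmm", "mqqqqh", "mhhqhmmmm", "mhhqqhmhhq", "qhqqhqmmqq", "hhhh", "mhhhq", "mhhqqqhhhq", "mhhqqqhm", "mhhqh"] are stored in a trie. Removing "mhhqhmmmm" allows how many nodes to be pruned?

4

After clearing the end-marker at "mhhqhmmmm", prune upward until reaching a node still needed by another word.
The suffix "mmmm" (4 nodes) is used only by "mhhqhmmmm"; "mhhqh" is itself a stored word, so pruning stops there.
Nodes removed: 4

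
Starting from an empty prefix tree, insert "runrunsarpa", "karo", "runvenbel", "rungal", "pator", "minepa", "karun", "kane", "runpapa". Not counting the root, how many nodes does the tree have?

43

Insert word by word; a character creates a node only if that edge doesn't already exist:
  "runrunsarpa" → 11 new (r, u, n, r, u, n, s, a, r, p, a)
  "karo" → 4 new (k, a, r, o)
  "runvenbel" → prefix "run" already present; 6 new (v, e, n, b, e, l)
  "rungal" → prefix "run" already present; 3 new (g, a, l)
  "pator" → 5 new (p, a, t, o, r)
  "minepa" → 6 new (m, i, n, e, p, a)
  "karun" → prefix "kar" already present; 2 new (u, n)
  "kane" → prefix "ka" already present; 2 new (n, e)
  "runpapa" → prefix "run" already present; 4 new (p, a, p, a)
Total nodes = 11 + 4 + 6 + 3 + 5 + 6 + 2 + 2 + 4 = 43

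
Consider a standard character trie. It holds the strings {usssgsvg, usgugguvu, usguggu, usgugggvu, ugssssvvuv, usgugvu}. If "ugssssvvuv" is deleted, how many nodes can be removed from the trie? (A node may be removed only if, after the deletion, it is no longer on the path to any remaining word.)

9

A node on "ugssssvvuv"'s path can go only if nothing else ends at it or branches off below it.
The suffix "gssssvvuv" (9 nodes) is used only by "ugssssvvuv"; the node for "u" still has the child "s", so pruning stops there.
Nodes removed: 9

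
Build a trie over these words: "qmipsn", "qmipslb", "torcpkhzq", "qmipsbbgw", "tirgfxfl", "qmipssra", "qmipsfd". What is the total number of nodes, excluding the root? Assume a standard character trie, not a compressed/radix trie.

33

For each word, the new-node count is its length minus the longest prefix already in the trie:
  "qmipsn" → 6 new (q, m, i, p, s, n)
  "qmipslb" → prefix "qmips" already present; 2 new (l, b)
  "torcpkhzq" → 9 new (t, o, r, c, p, k, h, z, q)
  "qmipsbbgw" → prefix "qmips" already present; 4 new (b, b, g, w)
  "tirgfxfl" → prefix "t" already present; 7 new (i, r, g, f, x, f, l)
  "qmipssra" → prefix "qmips" already present; 3 new (s, r, a)
  "qmipsfd" → prefix "qmips" already present; 2 new (f, d)
Total nodes = 6 + 2 + 9 + 4 + 7 + 3 + 2 = 33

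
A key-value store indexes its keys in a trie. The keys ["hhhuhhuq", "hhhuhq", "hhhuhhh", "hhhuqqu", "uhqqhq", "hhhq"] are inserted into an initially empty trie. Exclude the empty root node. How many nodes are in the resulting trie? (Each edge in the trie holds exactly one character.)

For each word, the new-node count is its length minus the longest prefix already in the trie:
  "hhhuhhuq" → 8 new (h, h, h, u, h, h, u, q)
  "hhhuhq" → prefix "hhhuh" already present; 1 new (q)
  "hhhuhhh" → prefix "hhhuhh" already present; 1 new (h)
  "hhhuqqu" → prefix "hhhu" already present; 3 new (q, q, u)
  "uhqqhq" → 6 new (u, h, q, q, h, q)
  "hhhq" → prefix "hhh" already present; 1 new (q)
Total nodes = 8 + 1 + 1 + 3 + 6 + 1 = 20

20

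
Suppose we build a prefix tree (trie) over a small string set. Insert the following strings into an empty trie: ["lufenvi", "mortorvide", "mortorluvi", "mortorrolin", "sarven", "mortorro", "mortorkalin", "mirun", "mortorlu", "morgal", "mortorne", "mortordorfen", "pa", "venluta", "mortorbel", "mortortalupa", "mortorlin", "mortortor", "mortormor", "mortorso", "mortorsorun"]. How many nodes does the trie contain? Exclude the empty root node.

For each word, the new-node count is its length minus the longest prefix already in the trie:
  "lufenvi" → 7 new (l, u, f, e, n, v, i)
  "mortorvide" → 10 new (m, o, r, t, o, r, v, i, d, e)
  "mortorluvi" → prefix "mortor" already present; 4 new (l, u, v, i)
  "mortorrolin" → prefix "mortor" already present; 5 new (r, o, l, i, n)
  "sarven" → 6 new (s, a, r, v, e, n)
  "mortorro" → prefix "mortorro" already present; 0 new (none)
  "mortorkalin" → prefix "mortor" already present; 5 new (k, a, l, i, n)
  "mirun" → prefix "m" already present; 4 new (i, r, u, n)
  "mortorlu" → prefix "mortorlu" already present; 0 new (none)
  "morgal" → prefix "mor" already present; 3 new (g, a, l)
  "mortorne" → prefix "mortor" already present; 2 new (n, e)
  "mortordorfen" → prefix "mortor" already present; 6 new (d, o, r, f, e, n)
  "pa" → 2 new (p, a)
  "venluta" → 7 new (v, e, n, l, u, t, a)
  "mortorbel" → prefix "mortor" already present; 3 new (b, e, l)
  "mortortalupa" → prefix "mortor" already present; 6 new (t, a, l, u, p, a)
  "mortorlin" → prefix "mortorl" already present; 2 new (i, n)
  "mortortor" → prefix "mortort" already present; 2 new (o, r)
  "mortormor" → prefix "mortor" already present; 3 new (m, o, r)
  "mortorso" → prefix "mortor" already present; 2 new (s, o)
  "mortorsorun" → prefix "mortorso" already present; 3 new (r, u, n)
Total nodes = 7 + 10 + 4 + 5 + 6 + 0 + 5 + 4 + 0 + 3 + 2 + 6 + 2 + 7 + 3 + 6 + 2 + 2 + 3 + 2 + 3 = 82

82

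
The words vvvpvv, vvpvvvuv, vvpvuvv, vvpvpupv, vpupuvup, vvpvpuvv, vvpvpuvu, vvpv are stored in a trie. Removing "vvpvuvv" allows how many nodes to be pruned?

3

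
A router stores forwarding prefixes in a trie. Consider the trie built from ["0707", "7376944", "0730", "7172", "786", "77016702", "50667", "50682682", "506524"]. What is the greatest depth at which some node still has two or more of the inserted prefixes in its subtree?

3

Equivalently: take the maximum, over all pairs, of their longest common prefix length.
"506524" and "50667" agree on "506" (3 characters) before diverging; nothing deeper is shared.
Longest shared-prefix length: 3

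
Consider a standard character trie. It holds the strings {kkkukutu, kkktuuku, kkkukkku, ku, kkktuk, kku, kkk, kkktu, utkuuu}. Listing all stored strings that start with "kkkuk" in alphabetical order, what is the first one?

DFS of the "kkkuk" subtree visits, in order: "kkkukkku", "kkkukutu"
The 1st is kkkukkku.

kkkukkku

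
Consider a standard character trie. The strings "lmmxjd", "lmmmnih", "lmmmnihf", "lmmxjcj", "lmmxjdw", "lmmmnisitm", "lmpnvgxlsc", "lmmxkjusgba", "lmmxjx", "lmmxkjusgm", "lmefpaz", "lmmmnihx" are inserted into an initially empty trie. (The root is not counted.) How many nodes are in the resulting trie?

For each word, the new-node count is its length minus the longest prefix already in the trie:
  "lmmxjd" → 6 new (l, m, m, x, j, d)
  "lmmmnih" → prefix "lmm" already present; 4 new (m, n, i, h)
  "lmmmnihf" → prefix "lmmmnih" already present; 1 new (f)
  "lmmxjcj" → prefix "lmmxj" already present; 2 new (c, j)
  "lmmxjdw" → prefix "lmmxjd" already present; 1 new (w)
  "lmmmnisitm" → prefix "lmmmni" already present; 4 new (s, i, t, m)
  "lmpnvgxlsc" → prefix "lm" already present; 8 new (p, n, v, g, x, l, s, c)
  "lmmxkjusgba" → prefix "lmmx" already present; 7 new (k, j, u, s, g, b, a)
  "lmmxjx" → prefix "lmmxj" already present; 1 new (x)
  "lmmxkjusgm" → prefix "lmmxkjusg" already present; 1 new (m)
  "lmefpaz" → prefix "lm" already present; 5 new (e, f, p, a, z)
  "lmmmnihx" → prefix "lmmmnih" already present; 1 new (x)
Total nodes = 6 + 4 + 1 + 2 + 1 + 4 + 8 + 7 + 1 + 1 + 5 + 1 = 41

41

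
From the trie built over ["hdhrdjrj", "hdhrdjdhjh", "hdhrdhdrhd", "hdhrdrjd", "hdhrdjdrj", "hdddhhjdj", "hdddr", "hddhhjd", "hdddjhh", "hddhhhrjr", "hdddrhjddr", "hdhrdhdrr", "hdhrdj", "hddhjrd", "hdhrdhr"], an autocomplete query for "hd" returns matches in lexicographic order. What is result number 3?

DFS of the "hd" subtree visits, in order: "hdddhhjdj", "hdddjhh", "hdddr", "hdddrhjddr", "hddhhhrjr", "hddhhjd", "hddhjrd", "hdhrdhdrhd", "hdhrdhdrr", "hdhrdhr", "hdhrdj", "hdhrdjdhjh", "hdhrdjdrj", "hdhrdjrj", "hdhrdrjd"
Position 3: hdddr

hdddr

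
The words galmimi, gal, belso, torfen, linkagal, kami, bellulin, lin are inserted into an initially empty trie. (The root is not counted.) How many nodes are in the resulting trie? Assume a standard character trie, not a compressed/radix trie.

35

Insert word by word; a character creates a node only if that edge doesn't already exist:
  "galmimi" → 7 new (g, a, l, m, i, m, i)
  "gal" → prefix "gal" already present; 0 new (none)
  "belso" → 5 new (b, e, l, s, o)
  "torfen" → 6 new (t, o, r, f, e, n)
  "linkagal" → 8 new (l, i, n, k, a, g, a, l)
  "kami" → 4 new (k, a, m, i)
  "bellulin" → prefix "bel" already present; 5 new (l, u, l, i, n)
  "lin" → prefix "lin" already present; 0 new (none)
Total nodes = 7 + 0 + 5 + 6 + 8 + 4 + 5 + 0 = 35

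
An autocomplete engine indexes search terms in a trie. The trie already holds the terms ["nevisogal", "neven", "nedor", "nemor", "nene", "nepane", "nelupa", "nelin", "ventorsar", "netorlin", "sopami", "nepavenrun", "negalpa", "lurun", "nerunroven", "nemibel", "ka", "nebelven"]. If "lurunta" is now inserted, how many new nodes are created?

2

Walking "lurunta" from the root, the first 5 characters ("lurun") follow existing edges; "t" is the first miss.
New nodes needed: |"lurunta"| − 5 = 7 − 5 = 2.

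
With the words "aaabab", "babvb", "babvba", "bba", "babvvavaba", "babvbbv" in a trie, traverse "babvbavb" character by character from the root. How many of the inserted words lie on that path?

2

Check each prefix of "babvbavb" against the stored set — each match is an end-marker on the path.
Prefixes of the query that are stored words: "babvb", "babvba"
Count: 2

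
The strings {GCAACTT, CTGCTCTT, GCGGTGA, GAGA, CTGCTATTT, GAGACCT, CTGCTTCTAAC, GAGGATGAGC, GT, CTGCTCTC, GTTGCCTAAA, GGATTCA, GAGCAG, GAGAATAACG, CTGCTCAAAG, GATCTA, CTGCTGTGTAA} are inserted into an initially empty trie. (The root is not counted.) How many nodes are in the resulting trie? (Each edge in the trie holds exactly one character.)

82

Insert word by word; a character creates a node only if that edge doesn't already exist:
  "GCAACTT" → 7 new (G, C, A, A, C, T, T)
  "CTGCTCTT" → 8 new (C, T, G, C, T, C, T, T)
  "GCGGTGA" → prefix "GC" already present; 5 new (G, G, T, G, A)
  "GAGA" → prefix "G" already present; 3 new (A, G, A)
  "CTGCTATTT" → prefix "CTGCT" already present; 4 new (A, T, T, T)
  "GAGACCT" → prefix "GAGA" already present; 3 new (C, C, T)
  "CTGCTTCTAAC" → prefix "CTGCT" already present; 6 new (T, C, T, A, A, C)
  "GAGGATGAGC" → prefix "GAG" already present; 7 new (G, A, T, G, A, G, C)
  "GT" → prefix "G" already present; 1 new (T)
  "CTGCTCTC" → prefix "CTGCTCT" already present; 1 new (C)
  "GTTGCCTAAA" → prefix "GT" already present; 8 new (T, G, C, C, T, A, A, A)
  "GGATTCA" → prefix "G" already present; 6 new (G, A, T, T, C, A)
  "GAGCAG" → prefix "GAG" already present; 3 new (C, A, G)
  "GAGAATAACG" → prefix "GAGA" already present; 6 new (A, T, A, A, C, G)
  "CTGCTCAAAG" → prefix "CTGCTC" already present; 4 new (A, A, A, G)
  "GATCTA" → prefix "GA" already present; 4 new (T, C, T, A)
  "CTGCTGTGTAA" → prefix "CTGCT" already present; 6 new (G, T, G, T, A, A)
Total nodes = 7 + 8 + 5 + 3 + 4 + 3 + 6 + 7 + 1 + 1 + 8 + 6 + 3 + 6 + 4 + 4 + 6 = 82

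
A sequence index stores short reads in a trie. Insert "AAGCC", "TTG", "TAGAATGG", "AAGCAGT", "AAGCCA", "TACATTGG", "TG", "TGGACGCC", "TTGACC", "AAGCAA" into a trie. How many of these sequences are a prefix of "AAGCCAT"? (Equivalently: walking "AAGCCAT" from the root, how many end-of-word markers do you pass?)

2

Walk "AAGCCAT" from the root; an end-of-word marker is hit whenever a stored word is a prefix of "AAGCCAT".
Prefixes of the query that are stored words: "AAGCC", "AAGCCA"
Count: 2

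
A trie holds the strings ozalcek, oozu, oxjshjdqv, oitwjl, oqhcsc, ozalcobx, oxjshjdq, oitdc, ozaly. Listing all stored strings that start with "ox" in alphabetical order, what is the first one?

DFS of the "ox" subtree visits, in order: "oxjshjdq", "oxjshjdqv"
The 1st is oxjshjdq.

oxjshjdq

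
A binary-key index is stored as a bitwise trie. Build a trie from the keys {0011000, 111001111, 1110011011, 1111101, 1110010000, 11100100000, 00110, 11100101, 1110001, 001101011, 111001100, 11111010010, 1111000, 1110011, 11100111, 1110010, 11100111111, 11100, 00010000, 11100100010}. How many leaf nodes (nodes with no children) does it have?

Leaves are exactly the stored words that no other stored word extends.
Those words: "00010000", "0011000", "001101011", "1110001", "11100100000", "11100100010", "11100101", "111001100", "1110011011", "11100111111", "1111000", "11111010010"
Leaf count: 12

12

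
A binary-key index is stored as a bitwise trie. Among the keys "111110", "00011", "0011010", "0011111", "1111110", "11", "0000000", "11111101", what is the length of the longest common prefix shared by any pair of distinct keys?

7

The deepest shared node is where two words last agree before diverging.
"1111110" and "11111101" agree on "1111110" (7 characters) before diverging; nothing deeper is shared.
Longest shared-prefix length: 7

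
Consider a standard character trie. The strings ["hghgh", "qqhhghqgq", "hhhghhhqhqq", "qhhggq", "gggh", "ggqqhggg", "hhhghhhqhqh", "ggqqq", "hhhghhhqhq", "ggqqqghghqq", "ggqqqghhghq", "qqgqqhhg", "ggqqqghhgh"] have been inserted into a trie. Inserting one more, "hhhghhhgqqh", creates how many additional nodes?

"hhhghhh" is already a path in the trie; the remaining "gqqh" must be added.
Each of the 4 remaining characters creates one node.

4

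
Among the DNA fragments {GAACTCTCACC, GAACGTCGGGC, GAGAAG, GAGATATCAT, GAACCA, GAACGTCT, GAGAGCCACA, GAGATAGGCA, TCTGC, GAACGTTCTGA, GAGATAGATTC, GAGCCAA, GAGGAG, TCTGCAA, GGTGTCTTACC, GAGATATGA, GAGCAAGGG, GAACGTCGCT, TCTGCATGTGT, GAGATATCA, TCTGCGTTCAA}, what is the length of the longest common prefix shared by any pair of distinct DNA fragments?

Equivalently: take the maximum, over all pairs, of their longest common prefix length.
"GAGATATCA" and "GAGATATCAT" agree on "GAGATATCA" (9 characters) before diverging; nothing deeper is shared.
Longest shared-prefix length: 9

9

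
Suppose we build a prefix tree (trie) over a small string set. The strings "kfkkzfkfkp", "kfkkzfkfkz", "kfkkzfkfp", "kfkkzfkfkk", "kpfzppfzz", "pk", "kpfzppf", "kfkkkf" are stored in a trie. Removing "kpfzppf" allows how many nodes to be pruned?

Walk "kpfzppf" from the leaf back toward the root, removing each node that no remaining word uses.
Every node on "kpfzppf" is still needed (e.g. by "kpfzppfzz"), so nothing is freed.
Nodes removed: 0

0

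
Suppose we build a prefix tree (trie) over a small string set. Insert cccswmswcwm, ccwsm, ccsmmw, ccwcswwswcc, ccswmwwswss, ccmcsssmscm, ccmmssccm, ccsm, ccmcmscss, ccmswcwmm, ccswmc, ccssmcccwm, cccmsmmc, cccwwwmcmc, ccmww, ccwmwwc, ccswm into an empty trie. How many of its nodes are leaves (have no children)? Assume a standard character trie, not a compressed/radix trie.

15

Leaves are exactly the stored words that no other stored word extends.
Those words: "cccmsmmc", "cccswmswcwm", "cccwwwmcmc", "ccmcmscss", "ccmcsssmscm", "ccmmssccm", "ccmswcwmm", "ccmww", "ccsmmw", "ccssmcccwm", "ccswmc", "ccswmwwswss", "ccwcswwswcc", "ccwmwwc", "ccwsm"
Leaf count: 15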